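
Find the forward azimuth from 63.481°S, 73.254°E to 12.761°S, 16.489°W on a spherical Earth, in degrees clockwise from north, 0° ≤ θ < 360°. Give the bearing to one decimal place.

Δλ = -16.489 − 73.254 = -89.743°.
θ = atan2( sin Δλ · cos φ₂ , cos φ₁ · sin φ₂ − sin φ₁ · cos φ₂ · cos Δλ )
  = atan2(-0.97529, -0.09471) = -95.547° → normalised to [0°, 360°): 264.453°.

264.5°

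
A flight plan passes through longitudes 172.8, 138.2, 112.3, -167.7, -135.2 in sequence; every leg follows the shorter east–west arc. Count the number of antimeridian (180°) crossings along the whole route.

1

Leg 1: +172.8° → +138.2°, shortest Δλ = -34.6° (west) — does not cross 180°.
Leg 2: +138.2° → +112.3°, shortest Δλ = -25.9° (west) — does not cross 180°.
Leg 3: +112.3° → -167.7°, shortest Δλ = 80.0° (east) — crosses 180°.
Leg 4: -167.7° → -135.2°, shortest Δλ = 32.5° (east) — does not cross 180°.
Total crossings: 1.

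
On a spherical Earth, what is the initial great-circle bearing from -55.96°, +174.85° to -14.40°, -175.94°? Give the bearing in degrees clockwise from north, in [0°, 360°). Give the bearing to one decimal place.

13.4°

Δλ = -175.94 − 174.85 = -350.79°; wrapped into (−180°, 180°]: 9.21°.
θ = atan2( sin Δλ · cos φ₂ , cos φ₁ · sin φ₂ − sin φ₁ · cos φ₂ · cos Δλ )
  = atan2(0.15503, 0.65306) = 13.354° → normalised to [0°, 360°): 13.354°.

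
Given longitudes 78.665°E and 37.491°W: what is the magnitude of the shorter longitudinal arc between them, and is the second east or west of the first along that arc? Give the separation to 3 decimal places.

Raw difference: -37.491 − 78.665 = -116.156°.
Normalise into (−180°, 180°]: -116.156° stays -116.156°.
Negative ⇒ the second point lies to the west; separation 116.156°.

116.156° west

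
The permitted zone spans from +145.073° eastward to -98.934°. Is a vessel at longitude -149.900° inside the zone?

Yes

Band width going east from +145.073° to -98.934°: ((-98.934 − 145.073) mod 360) = 115.993°.
Offset of -149.900° east of the west edge: ((-149.900 − 145.073) mod 360) = 65.027°.
65.027° ≤ 115.993° ⇒ inside.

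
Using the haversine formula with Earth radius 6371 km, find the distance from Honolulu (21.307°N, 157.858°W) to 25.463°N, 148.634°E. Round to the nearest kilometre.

5445 km

Δλ = 148.634 − -157.858 = 306.492°; wrapped into (−180°, 180°]: -53.508°.
Δφ = 25.463 − 21.307 = 4.156°.
a = sin²(Δφ/2) + cos φ₁ · cos φ₂ · sin²(Δλ/2) = 0.171769.
c = 2·atan2(√a, √(1−a)) = 0.85468 rad → d = 6371·c ≈ 5445.15 km.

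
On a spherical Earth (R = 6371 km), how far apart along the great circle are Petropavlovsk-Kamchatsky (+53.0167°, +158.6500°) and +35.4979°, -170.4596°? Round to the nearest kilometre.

3097 km

Δλ = -170.4596 − 158.6500 = -329.1096°; wrapped into (−180°, 180°]: 30.8904°.
Δφ = 35.4979 − 53.0167 = -17.5188°.
a = sin²(Δφ/2) + cos φ₁ · cos φ₂ · sin²(Δλ/2) = 0.057928.
c = 2·atan2(√a, √(1−a)) = 0.48614 rad → d = 6371·c ≈ 3097.17 km.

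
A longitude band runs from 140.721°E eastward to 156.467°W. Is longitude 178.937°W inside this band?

Band width going east from +140.721° to -156.467°: ((-156.467 − 140.721) mod 360) = 62.812°.
Offset of -178.937° east of the west edge: ((-178.937 − 140.721) mod 360) = 40.342°.
40.342° ≤ 62.812° ⇒ inside.

Yes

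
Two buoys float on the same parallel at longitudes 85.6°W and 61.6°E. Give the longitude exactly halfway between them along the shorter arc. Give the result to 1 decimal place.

12.0°W

Signed shortest Δλ from -85.6° to +61.6° is +147.2°.
Midpoint longitude = -85.6° + (+147.2°)/2 = -85.6° + 73.6° = -12.0°.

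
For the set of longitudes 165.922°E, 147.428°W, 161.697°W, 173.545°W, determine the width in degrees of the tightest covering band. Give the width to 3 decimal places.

46.650°

Sort the longitudes: -173.545°, -161.697°, -147.428°, +165.922°.
Eastward gaps between consecutive values (wrapping around): 11.848°, 14.269°, 313.350°, 20.533°.
Largest gap = 313.350° ⇒ minimal covering band is its complement: 360° − 313.350° = 46.650°.
Band runs from +165.922° eastward to -147.428°, crossing the antimeridian.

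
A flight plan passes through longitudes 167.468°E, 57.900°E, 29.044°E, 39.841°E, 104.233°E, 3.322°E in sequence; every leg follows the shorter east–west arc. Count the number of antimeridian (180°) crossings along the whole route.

0

Leg 1: +167.468° → +57.900°, shortest Δλ = -109.568° (west) — does not cross 180°.
Leg 2: +57.900° → +29.044°, shortest Δλ = -28.856° (west) — does not cross 180°.
Leg 3: +29.044° → +39.841°, shortest Δλ = 10.797° (east) — does not cross 180°.
Leg 4: +39.841° → +104.233°, shortest Δλ = 64.392° (east) — does not cross 180°.
Leg 5: +104.233° → +3.322°, shortest Δλ = -100.911° (west) — does not cross 180°.
Total crossings: 0.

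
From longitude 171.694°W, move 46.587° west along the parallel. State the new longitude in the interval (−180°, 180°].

Start at -171.694°; shift −46.587° → -218.281°.
-218.281° lies outside (−180°, 180°]; add 360° → +141.719°.

141.719°E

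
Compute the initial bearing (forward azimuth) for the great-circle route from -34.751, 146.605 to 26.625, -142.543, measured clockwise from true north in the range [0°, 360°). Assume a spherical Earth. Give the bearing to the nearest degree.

58°

Δλ = -142.543 − 146.605 = -289.148°; wrapped into (−180°, 180°]: 70.852°.
θ = atan2( sin Δλ · cos φ₂ , cos φ₁ · sin φ₂ − sin φ₁ · cos φ₂ · cos Δλ )
  = atan2(0.84450, 0.53536) = 57.628° → normalised to [0°, 360°): 57.628°.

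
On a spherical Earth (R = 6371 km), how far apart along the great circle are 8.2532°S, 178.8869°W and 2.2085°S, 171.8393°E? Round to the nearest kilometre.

Δλ = 171.8393 − -178.8869 = 350.7262°; wrapped into (−180°, 180°]: -9.2738°.
Δφ = -2.2085 − -8.2532 = 6.0447°.
a = sin²(Δφ/2) + cos φ₁ · cos φ₂ · sin²(Δλ/2) = 0.009243.
c = 2·atan2(√a, √(1−a)) = 0.19258 rad → d = 6371·c ≈ 1226.90 km.

1227 km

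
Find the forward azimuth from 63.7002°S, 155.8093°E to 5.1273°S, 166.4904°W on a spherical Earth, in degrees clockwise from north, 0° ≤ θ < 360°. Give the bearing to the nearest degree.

Δλ = -166.4904 − 155.8093 = -322.2997°; wrapped into (−180°, 180°]: 37.7003°.
θ = atan2( sin Δλ · cos φ₂ , cos φ₁ · sin φ₂ − sin φ₁ · cos φ₂ · cos Δλ )
  = atan2(0.60908, 0.66688) = 42.406° → normalised to [0°, 360°): 42.406°.

42°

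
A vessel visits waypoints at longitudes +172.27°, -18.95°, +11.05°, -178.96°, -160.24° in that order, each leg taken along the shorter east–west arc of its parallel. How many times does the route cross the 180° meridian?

2

Leg 1: +172.27° → -18.95°, shortest Δλ = 168.78° (east) — crosses 180°.
Leg 2: -18.95° → +11.05°, shortest Δλ = 30.0° (east) — does not cross 180°.
Leg 3: +11.05° → -178.96°, shortest Δλ = 169.99° (east) — crosses 180°.
Leg 4: -178.96° → -160.24°, shortest Δλ = 18.72° (east) — does not cross 180°.
Total crossings: 2.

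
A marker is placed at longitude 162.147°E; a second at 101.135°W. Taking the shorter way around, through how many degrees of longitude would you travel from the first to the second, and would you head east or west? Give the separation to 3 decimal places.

96.718° east

Raw difference: -101.135 − 162.147 = -263.282°.
Normalise into (−180°, 180°]: -263.282° + 360° = 96.718°.
Positive ⇒ the second point lies to the east; separation 96.718°.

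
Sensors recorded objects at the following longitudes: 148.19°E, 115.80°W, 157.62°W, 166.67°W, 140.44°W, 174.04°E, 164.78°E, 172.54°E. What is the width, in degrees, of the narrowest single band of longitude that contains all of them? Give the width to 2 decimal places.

Sort the longitudes: -166.67°, -157.62°, -140.44°, -115.80°, +148.19°, +164.78°, +172.54°, +174.04°.
Eastward gaps between consecutive values (wrapping around): 9.05°, 17.18°, 24.64°, 263.99°, 16.59°, 7.76°, 1.50°, 19.29°.
Largest gap = 263.99° ⇒ minimal covering band is its complement: 360° − 263.99° = 96.01°.
Band runs from +148.19° eastward to -115.80°, crossing the antimeridian.

96.01°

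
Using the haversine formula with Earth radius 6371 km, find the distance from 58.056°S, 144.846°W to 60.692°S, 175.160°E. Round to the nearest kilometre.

Δλ = 175.160 − -144.846 = 320.006°; wrapped into (−180°, 180°]: -39.994°.
Δφ = -60.692 − -58.056 = -2.636°.
a = sin²(Δφ/2) + cos φ₁ · cos φ₂ · sin²(Δλ/2) = 0.030817.
c = 2·atan2(√a, √(1−a)) = 0.35292 rad → d = 6371·c ≈ 2248.47 km.

2248 km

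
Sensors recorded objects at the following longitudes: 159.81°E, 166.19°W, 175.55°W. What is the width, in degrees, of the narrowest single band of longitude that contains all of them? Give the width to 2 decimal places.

34.00°

Sort the longitudes: -175.55°, -166.19°, +159.81°.
Eastward gaps between consecutive values (wrapping around): 9.36°, 326.00°, 24.64°.
Largest gap = 326.00° ⇒ minimal covering band is its complement: 360° − 326.00° = 34.00°.
Band runs from +159.81° eastward to -166.19°, crossing the antimeridian.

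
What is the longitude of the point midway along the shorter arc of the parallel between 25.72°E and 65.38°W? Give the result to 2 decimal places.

19.83°W

Signed shortest Δλ from +25.72° to -65.38° is -91.10°.
Midpoint longitude = +25.72° + (-91.10°)/2 = +25.72° − 45.55° = -19.83°.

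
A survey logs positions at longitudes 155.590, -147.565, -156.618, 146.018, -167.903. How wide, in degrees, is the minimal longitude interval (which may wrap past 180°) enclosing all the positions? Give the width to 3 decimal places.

66.417°

Sort the longitudes: -167.903°, -156.618°, -147.565°, +146.018°, +155.590°.
Eastward gaps between consecutive values (wrapping around): 11.285°, 9.053°, 293.583°, 9.572°, 36.507°.
Largest gap = 293.583° ⇒ minimal covering band is its complement: 360° − 293.583° = 66.417°.
Band runs from +146.018° eastward to -147.565°, crossing the antimeridian.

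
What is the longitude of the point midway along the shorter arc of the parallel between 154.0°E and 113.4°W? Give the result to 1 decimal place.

Signed shortest Δλ from +154.0° to -113.4° is +92.6°.
Midpoint longitude = +154.0° + (+92.6°)/2 = +154.0° + 46.3° = +200.3°.
Normalise into (−180°, 180°]: -159.7°.
(The naïve average (+154.0 + -113.4)/2 = 20.3° is on the wrong side of the globe.)

159.7°W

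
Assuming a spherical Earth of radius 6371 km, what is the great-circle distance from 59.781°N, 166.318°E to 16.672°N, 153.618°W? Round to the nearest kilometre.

5772 km

Δλ = -153.618 − 166.318 = -319.936°; wrapped into (−180°, 180°]: 40.064°.
Δφ = 16.672 − 59.781 = -43.109°.
a = sin²(Δφ/2) + cos φ₁ · cos φ₂ · sin²(Δλ/2) = 0.191546.
c = 2·atan2(√a, √(1−a)) = 0.90599 rad → d = 6371·c ≈ 5772.06 km.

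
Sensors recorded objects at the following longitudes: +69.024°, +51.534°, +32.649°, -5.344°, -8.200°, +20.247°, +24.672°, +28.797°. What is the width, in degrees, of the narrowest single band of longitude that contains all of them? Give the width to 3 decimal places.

Sort the longitudes: -8.200°, -5.344°, +20.247°, +24.672°, +28.797°, +32.649°, +51.534°, +69.024°.
Eastward gaps between consecutive values (wrapping around): 2.856°, 25.591°, 4.425°, 4.125°, 3.852°, 18.885°, 17.490°, 282.776°.
Largest gap = 282.776° ⇒ minimal covering band is its complement: 360° − 282.776° = 77.224°.
Band runs from -8.200° eastward to +69.024°.

77.224°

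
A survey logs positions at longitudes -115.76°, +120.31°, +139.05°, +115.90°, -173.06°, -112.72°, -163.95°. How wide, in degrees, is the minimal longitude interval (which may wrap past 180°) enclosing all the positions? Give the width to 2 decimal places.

Sort the longitudes: -173.06°, -163.95°, -115.76°, -112.72°, +115.90°, +120.31°, +139.05°.
Eastward gaps between consecutive values (wrapping around): 9.11°, 48.19°, 3.04°, 228.62°, 4.41°, 18.74°, 47.89°.
Largest gap = 228.62° ⇒ minimal covering band is its complement: 360° − 228.62° = 131.38°.
Band runs from +115.90° eastward to -112.72°, crossing the antimeridian.

131.38°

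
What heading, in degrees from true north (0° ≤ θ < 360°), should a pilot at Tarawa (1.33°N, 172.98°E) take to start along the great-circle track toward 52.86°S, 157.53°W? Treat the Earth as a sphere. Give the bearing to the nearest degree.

160°

Δλ = -157.53 − 172.98 = -330.51°; wrapped into (−180°, 180°]: 29.49°.
θ = atan2( sin Δλ · cos φ₂ , cos φ₁ · sin φ₂ − sin φ₁ · cos φ₂ · cos Δλ )
  = atan2(0.29722, -0.80915) = 159.831° → normalised to [0°, 360°): 159.831°.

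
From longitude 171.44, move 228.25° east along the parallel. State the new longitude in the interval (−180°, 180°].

+39.69°

Start at +171.44°; shift +228.25° → +399.69°.
+399.69° lies outside (−180°, 180°]; subtract 360° → +39.69°.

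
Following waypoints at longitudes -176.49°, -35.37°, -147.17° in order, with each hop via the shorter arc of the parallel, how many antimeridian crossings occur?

Leg 1: -176.49° → -35.37°, shortest Δλ = 141.12° (east) — does not cross 180°.
Leg 2: -35.37° → -147.17°, shortest Δλ = -111.8° (west) — does not cross 180°.
Total crossings: 0.

0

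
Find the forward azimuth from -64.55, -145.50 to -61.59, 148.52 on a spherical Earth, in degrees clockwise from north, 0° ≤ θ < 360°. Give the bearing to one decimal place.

245.0°

Δλ = 148.52 − -145.50 = 294.02°; wrapped into (−180°, 180°]: -65.98°.
θ = atan2( sin Δλ · cos φ₂ , cos φ₁ · sin φ₂ − sin φ₁ · cos φ₂ · cos Δλ )
  = atan2(-0.43458, -0.20310) = -115.049° → normalised to [0°, 360°): 244.951°.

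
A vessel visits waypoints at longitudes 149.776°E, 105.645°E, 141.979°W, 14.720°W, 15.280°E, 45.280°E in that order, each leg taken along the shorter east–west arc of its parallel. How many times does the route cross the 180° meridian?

1

Leg 1: +149.776° → +105.645°, shortest Δλ = -44.131° (west) — does not cross 180°.
Leg 2: +105.645° → -141.979°, shortest Δλ = 112.376° (east) — crosses 180°.
Leg 3: -141.979° → -14.720°, shortest Δλ = 127.259° (east) — does not cross 180°.
Leg 4: -14.720° → +15.280°, shortest Δλ = 30.0° (east) — does not cross 180°.
Leg 5: +15.280° → +45.280°, shortest Δλ = 30.0° (east) — does not cross 180°.
Total crossings: 1.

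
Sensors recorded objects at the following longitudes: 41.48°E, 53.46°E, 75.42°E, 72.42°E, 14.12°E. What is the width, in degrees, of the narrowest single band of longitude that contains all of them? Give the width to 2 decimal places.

61.30°

Sort the longitudes: +14.12°, +41.48°, +53.46°, +72.42°, +75.42°.
Eastward gaps between consecutive values (wrapping around): 27.36°, 11.98°, 18.96°, 3.00°, 298.70°.
Largest gap = 298.70° ⇒ minimal covering band is its complement: 360° − 298.70° = 61.30°.
Band runs from +14.12° eastward to +75.42°.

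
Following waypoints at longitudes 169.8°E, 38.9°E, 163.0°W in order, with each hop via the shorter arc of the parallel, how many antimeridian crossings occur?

Leg 1: +169.8° → +38.9°, shortest Δλ = -130.9° (west) — does not cross 180°.
Leg 2: +38.9° → -163.0°, shortest Δλ = 158.1° (east) — crosses 180°.
Total crossings: 1.

1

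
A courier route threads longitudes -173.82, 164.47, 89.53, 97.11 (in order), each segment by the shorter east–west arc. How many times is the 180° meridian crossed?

Leg 1: -173.82° → +164.47°, shortest Δλ = -21.71° (west) — crosses 180°.
Leg 2: +164.47° → +89.53°, shortest Δλ = -74.94° (west) — does not cross 180°.
Leg 3: +89.53° → +97.11°, shortest Δλ = 7.58° (east) — does not cross 180°.
Total crossings: 1.

1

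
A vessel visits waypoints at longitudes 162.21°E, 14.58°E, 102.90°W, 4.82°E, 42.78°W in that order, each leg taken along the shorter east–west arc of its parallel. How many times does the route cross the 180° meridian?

Leg 1: +162.21° → +14.58°, shortest Δλ = -147.63° (west) — does not cross 180°.
Leg 2: +14.58° → -102.90°, shortest Δλ = -117.48° (west) — does not cross 180°.
Leg 3: -102.90° → +4.82°, shortest Δλ = 107.72° (east) — does not cross 180°.
Leg 4: +4.82° → -42.78°, shortest Δλ = -47.6° (west) — does not cross 180°.
Total crossings: 0.

0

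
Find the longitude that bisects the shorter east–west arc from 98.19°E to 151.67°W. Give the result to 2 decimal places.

153.26°E

Signed shortest Δλ from +98.19° to -151.67° is +110.14°.
Midpoint longitude = +98.19° + (+110.14°)/2 = +98.19° + 55.07° = +153.26°.
(The naïve average (+98.19 + -151.67)/2 = -26.74° is on the wrong side of the globe.)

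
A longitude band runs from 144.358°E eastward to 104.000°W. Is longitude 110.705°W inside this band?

Band width going east from +144.358° to -104.000°: ((-104.000 − 144.358) mod 360) = 111.642°.
Offset of -110.705° east of the west edge: ((-110.705 − 144.358) mod 360) = 104.937°.
104.937° ≤ 111.642° ⇒ inside.

Yes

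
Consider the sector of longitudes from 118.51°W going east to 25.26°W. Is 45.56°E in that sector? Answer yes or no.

No

Band width going east from -118.51° to -25.26°: ((-25.26 − -118.51) mod 360) = 93.25°.
Offset of +45.56° east of the west edge: ((45.56 − -118.51) mod 360) = 164.07°.
164.07° > 93.25° ⇒ outside.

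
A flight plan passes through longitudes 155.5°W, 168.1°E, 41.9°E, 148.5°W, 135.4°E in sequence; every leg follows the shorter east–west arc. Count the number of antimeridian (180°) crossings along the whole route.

3

Leg 1: -155.5° → +168.1°, shortest Δλ = -36.4° (west) — crosses 180°.
Leg 2: +168.1° → +41.9°, shortest Δλ = -126.2° (west) — does not cross 180°.
Leg 3: +41.9° → -148.5°, shortest Δλ = 169.6° (east) — crosses 180°.
Leg 4: -148.5° → +135.4°, shortest Δλ = -76.1° (west) — crosses 180°.
Total crossings: 3.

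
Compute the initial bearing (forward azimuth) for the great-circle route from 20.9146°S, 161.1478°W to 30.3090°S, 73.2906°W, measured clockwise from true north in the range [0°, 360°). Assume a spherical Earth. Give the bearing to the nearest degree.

118°

Δλ = -73.2906 − -161.1478 = 87.8572°.
θ = atan2( sin Δλ · cos φ₂ , cos φ₁ · sin φ₂ − sin φ₁ · cos φ₂ · cos Δλ )
  = atan2(0.86271, -0.45989) = 118.061° → normalised to [0°, 360°): 118.061°.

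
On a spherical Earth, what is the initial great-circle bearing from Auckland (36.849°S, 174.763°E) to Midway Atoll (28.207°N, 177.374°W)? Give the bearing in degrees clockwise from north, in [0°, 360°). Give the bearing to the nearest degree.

8°

Δλ = -177.374 − 174.763 = -352.137°; wrapped into (−180°, 180°]: 7.863°.
θ = atan2( sin Δλ · cos φ₂ , cos φ₁ · sin φ₂ − sin φ₁ · cos φ₂ · cos Δλ )
  = atan2(0.12056, 0.90175) = 7.615° → normalised to [0°, 360°): 7.615°.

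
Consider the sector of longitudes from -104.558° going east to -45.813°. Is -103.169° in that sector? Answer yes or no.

Band width going east from -104.558° to -45.813°: ((-45.813 − -104.558) mod 360) = 58.745°.
Offset of -103.169° east of the west edge: ((-103.169 − -104.558) mod 360) = 1.389°.
1.389° ≤ 58.745° ⇒ inside.

Yes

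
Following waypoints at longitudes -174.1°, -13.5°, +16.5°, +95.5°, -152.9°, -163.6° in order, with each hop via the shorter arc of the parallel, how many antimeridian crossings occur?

1

Leg 1: -174.1° → -13.5°, shortest Δλ = 160.6° (east) — does not cross 180°.
Leg 2: -13.5° → +16.5°, shortest Δλ = 30.0° (east) — does not cross 180°.
Leg 3: +16.5° → +95.5°, shortest Δλ = 79.0° (east) — does not cross 180°.
Leg 4: +95.5° → -152.9°, shortest Δλ = 111.6° (east) — crosses 180°.
Leg 5: -152.9° → -163.6°, shortest Δλ = -10.7° (west) — does not cross 180°.
Total crossings: 1.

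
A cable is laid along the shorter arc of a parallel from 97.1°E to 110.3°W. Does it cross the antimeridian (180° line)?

Yes

Naïve |-110.3 − 97.1| = 207.4° > 180°, so the shorter arc goes the other way round — across 180°.
Signed shortest Δλ = ((-110.3 − 97.1 + 180) mod 360) − 180 = 152.6°.
Going east by 152.6° from +97.1° passes through 180° before reaching -110.3°.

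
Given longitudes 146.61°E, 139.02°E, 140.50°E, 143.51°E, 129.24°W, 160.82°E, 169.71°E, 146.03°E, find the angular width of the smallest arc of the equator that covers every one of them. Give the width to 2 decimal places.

Sort the longitudes: -129.24°, +139.02°, +140.50°, +143.51°, +146.03°, +146.61°, +160.82°, +169.71°.
Eastward gaps between consecutive values (wrapping around): 268.26°, 1.48°, 3.01°, 2.52°, 0.58°, 14.21°, 8.89°, 61.05°.
Largest gap = 268.26° ⇒ minimal covering band is its complement: 360° − 268.26° = 91.74°.
Band runs from +139.02° eastward to -129.24°, crossing the antimeridian.

91.74°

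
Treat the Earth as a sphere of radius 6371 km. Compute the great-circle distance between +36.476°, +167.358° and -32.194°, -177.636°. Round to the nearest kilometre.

7794 km

Δλ = -177.636 − 167.358 = -344.994°; wrapped into (−180°, 180°]: 15.006°.
Δφ = -32.194 − 36.476 = -68.670°.
a = sin²(Δφ/2) + cos φ₁ · cos φ₂ · sin²(Δλ/2) = 0.329733.
c = 2·atan2(√a, √(1−a)) = 1.22331 rad → d = 6371·c ≈ 7793.72 km.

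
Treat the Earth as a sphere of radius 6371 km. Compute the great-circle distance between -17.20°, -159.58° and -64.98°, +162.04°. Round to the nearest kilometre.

Δλ = 162.04 − -159.58 = 321.62°; wrapped into (−180°, 180°]: -38.38°.
Δφ = -64.98 − -17.20 = -47.78°.
a = sin²(Δφ/2) + cos φ₁ · cos φ₂ · sin²(Δλ/2) = 0.207663.
c = 2·atan2(√a, √(1−a)) = 0.94632 rad → d = 6371·c ≈ 6028.99 km.

6029 km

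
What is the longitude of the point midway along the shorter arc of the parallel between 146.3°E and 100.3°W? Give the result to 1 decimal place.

Signed shortest Δλ from +146.3° to -100.3° is +113.4°.
Midpoint longitude = +146.3° + (+113.4°)/2 = +146.3° + 56.7° = +203.0°.
Normalise into (−180°, 180°]: -157.0°.
(The naïve average (+146.3 + -100.3)/2 = 23.0° is on the wrong side of the globe.)

157.0°W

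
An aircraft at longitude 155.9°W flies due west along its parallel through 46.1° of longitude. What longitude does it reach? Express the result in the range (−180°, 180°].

Start at -155.9°; shift −46.1° → -202.0°.
-202.0° lies outside (−180°, 180°]; add 360° → +158.0°.

158.0°E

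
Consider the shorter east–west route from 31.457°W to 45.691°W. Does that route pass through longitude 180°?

No

Signed shortest Δλ = ((-45.691 − -31.457 + 180) mod 360) − 180 = -14.234°.
Going west by 14.234° from -31.457° reaches -45.691° without touching 180°.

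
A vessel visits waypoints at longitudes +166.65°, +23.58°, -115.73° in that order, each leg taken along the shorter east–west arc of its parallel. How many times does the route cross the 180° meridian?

0

Leg 1: +166.65° → +23.58°, shortest Δλ = -143.07° (west) — does not cross 180°.
Leg 2: +23.58° → -115.73°, shortest Δλ = -139.31° (west) — does not cross 180°.
Total crossings: 0.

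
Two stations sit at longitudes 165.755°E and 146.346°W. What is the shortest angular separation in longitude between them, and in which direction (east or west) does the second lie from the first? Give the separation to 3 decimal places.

Raw difference: -146.346 − 165.755 = -312.101°.
Normalise into (−180°, 180°]: -312.101° + 360° = 47.899°.
Positive ⇒ the second point lies to the east; separation 47.899°.

47.899° east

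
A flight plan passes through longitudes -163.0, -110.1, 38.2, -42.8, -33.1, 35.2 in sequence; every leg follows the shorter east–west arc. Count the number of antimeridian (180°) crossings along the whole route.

Leg 1: -163.0° → -110.1°, shortest Δλ = 52.9° (east) — does not cross 180°.
Leg 2: -110.1° → +38.2°, shortest Δλ = 148.3° (east) — does not cross 180°.
Leg 3: +38.2° → -42.8°, shortest Δλ = -81.0° (west) — does not cross 180°.
Leg 4: -42.8° → -33.1°, shortest Δλ = 9.7° (east) — does not cross 180°.
Leg 5: -33.1° → +35.2°, shortest Δλ = 68.3° (east) — does not cross 180°.
Total crossings: 0.

0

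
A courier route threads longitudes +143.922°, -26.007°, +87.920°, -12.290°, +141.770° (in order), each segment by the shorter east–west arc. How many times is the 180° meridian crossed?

0

Leg 1: +143.922° → -26.007°, shortest Δλ = -169.929° (west) — does not cross 180°.
Leg 2: -26.007° → +87.920°, shortest Δλ = 113.927° (east) — does not cross 180°.
Leg 3: +87.920° → -12.290°, shortest Δλ = -100.21° (west) — does not cross 180°.
Leg 4: -12.290° → +141.770°, shortest Δλ = 154.06° (east) — does not cross 180°.
Total crossings: 0.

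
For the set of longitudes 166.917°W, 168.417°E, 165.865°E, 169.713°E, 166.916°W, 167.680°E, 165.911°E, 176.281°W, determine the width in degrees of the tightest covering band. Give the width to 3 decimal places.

27.219°

Sort the longitudes: -176.281°, -166.917°, -166.916°, +165.865°, +165.911°, +167.680°, +168.417°, +169.713°.
Eastward gaps between consecutive values (wrapping around): 9.364°, 0.001°, 332.781°, 0.046°, 1.769°, 0.737°, 1.296°, 14.006°.
Largest gap = 332.781° ⇒ minimal covering band is its complement: 360° − 332.781° = 27.219°.
Band runs from +165.865° eastward to -166.916°, crossing the antimeridian.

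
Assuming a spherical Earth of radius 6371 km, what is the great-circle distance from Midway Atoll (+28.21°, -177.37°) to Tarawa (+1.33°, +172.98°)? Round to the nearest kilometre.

3160 km

Δλ = 172.98 − -177.37 = 350.35°; wrapped into (−180°, 180°]: -9.65°.
Δφ = 1.33 − 28.21 = -26.88°.
a = sin²(Δφ/2) + cos φ₁ · cos φ₂ · sin²(Δλ/2) = 0.060255.
c = 2·atan2(√a, √(1−a)) = 0.49601 rad → d = 6371·c ≈ 3160.06 km.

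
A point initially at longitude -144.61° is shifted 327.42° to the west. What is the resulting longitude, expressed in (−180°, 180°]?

Start at -144.61°; shift −327.42° → -472.03°.
-472.03° lies outside (−180°, 180°]; add 360° → -112.03°.

-112.03°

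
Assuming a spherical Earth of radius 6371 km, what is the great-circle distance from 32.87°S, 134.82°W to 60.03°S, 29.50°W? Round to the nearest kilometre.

7666 km

Δλ = -29.50 − -134.82 = 105.32°.
Δφ = -60.03 − -32.87 = -27.16°.
a = sin²(Δφ/2) + cos φ₁ · cos φ₂ · sin²(Δλ/2) = 0.320345.
c = 2·atan2(√a, √(1−a)) = 1.20327 rad → d = 6371·c ≈ 7666.02 km.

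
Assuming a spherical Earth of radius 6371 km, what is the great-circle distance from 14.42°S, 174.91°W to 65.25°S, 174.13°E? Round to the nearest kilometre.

Δλ = 174.13 − -174.91 = 349.04°; wrapped into (−180°, 180°]: -10.96°.
Δφ = -65.25 − -14.42 = -50.83°.
a = sin²(Δφ/2) + cos φ₁ · cos φ₂ · sin²(Δλ/2) = 0.187886.
c = 2·atan2(√a, √(1−a)) = 0.89665 rad → d = 6371·c ≈ 5712.58 km.

5713 km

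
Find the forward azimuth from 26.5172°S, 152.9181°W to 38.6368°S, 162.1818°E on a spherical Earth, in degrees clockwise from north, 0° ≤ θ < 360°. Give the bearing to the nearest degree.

Δλ = 162.1818 − -152.9181 = 315.0999°; wrapped into (−180°, 180°]: -44.9001°.
θ = atan2( sin Δλ · cos φ₂ , cos φ₁ · sin φ₂ − sin φ₁ · cos φ₂ · cos Δλ )
  = atan2(-0.55137, -0.31167) = -119.478° → normalised to [0°, 360°): 240.522°.

241°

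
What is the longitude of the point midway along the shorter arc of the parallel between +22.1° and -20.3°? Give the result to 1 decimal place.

+0.9°

Signed shortest Δλ from +22.1° to -20.3° is -42.4°.
Midpoint longitude = +22.1° + (-42.4°)/2 = +22.1° − 21.2° = +0.9°.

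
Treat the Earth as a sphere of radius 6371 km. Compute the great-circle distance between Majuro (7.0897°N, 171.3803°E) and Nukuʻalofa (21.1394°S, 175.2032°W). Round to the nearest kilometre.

Δλ = -175.2032 − 171.3803 = -346.5835°; wrapped into (−180°, 180°]: 13.4165°.
Δφ = -21.1394 − 7.0897 = -28.2291°.
a = sin²(Δφ/2) + cos φ₁ · cos φ₂ · sin²(Δλ/2) = 0.072098.
c = 2·atan2(√a, √(1−a)) = 0.54369 rad → d = 6371·c ≈ 3463.87 km.

3464 km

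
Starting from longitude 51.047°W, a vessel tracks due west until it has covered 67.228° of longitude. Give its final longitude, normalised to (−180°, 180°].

Start at -51.047°; shift −67.228° → -118.275°.
-118.275° already lies in (−180°, 180°].

118.275°W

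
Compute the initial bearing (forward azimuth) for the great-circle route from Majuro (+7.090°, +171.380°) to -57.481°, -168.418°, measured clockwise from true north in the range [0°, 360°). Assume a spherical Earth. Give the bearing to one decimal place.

168.3°

Δλ = -168.418 − 171.380 = -339.798°; wrapped into (−180°, 180°]: 20.202°.
θ = atan2( sin Δλ · cos φ₂ , cos φ₁ · sin φ₂ − sin φ₁ · cos φ₂ · cos Δλ )
  = atan2(0.18564, -0.89904) = 168.333° → normalised to [0°, 360°): 168.333°.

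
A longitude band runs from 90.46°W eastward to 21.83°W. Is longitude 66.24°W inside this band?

Yes

Band width going east from -90.46° to -21.83°: ((-21.83 − -90.46) mod 360) = 68.63°.
Offset of -66.24° east of the west edge: ((-66.24 − -90.46) mod 360) = 24.22°.
24.22° ≤ 68.63° ⇒ inside.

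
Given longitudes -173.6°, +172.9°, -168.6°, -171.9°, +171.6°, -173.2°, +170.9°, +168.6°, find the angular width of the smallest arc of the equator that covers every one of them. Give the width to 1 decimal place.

22.8°

Sort the longitudes: -173.6°, -173.2°, -171.9°, -168.6°, +168.6°, +170.9°, +171.6°, +172.9°.
Eastward gaps between consecutive values (wrapping around): 0.4°, 1.3°, 3.3°, 337.2°, 2.3°, 0.7°, 1.3°, 13.5°.
Largest gap = 337.2° ⇒ minimal covering band is its complement: 360° − 337.2° = 22.8°.
Band runs from +168.6° eastward to -168.6°, crossing the antimeridian.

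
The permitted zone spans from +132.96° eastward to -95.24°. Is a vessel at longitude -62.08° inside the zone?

No

Band width going east from +132.96° to -95.24°: ((-95.24 − 132.96) mod 360) = 131.80°.
Offset of -62.08° east of the west edge: ((-62.08 − 132.96) mod 360) = 164.96°.
164.96° > 131.80° ⇒ outside.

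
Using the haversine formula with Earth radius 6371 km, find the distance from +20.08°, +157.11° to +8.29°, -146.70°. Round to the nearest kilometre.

Δλ = -146.70 − 157.11 = -303.81°; wrapped into (−180°, 180°]: 56.19°.
Δφ = 8.29 − 20.08 = -11.79°.
a = sin²(Δφ/2) + cos φ₁ · cos φ₂ · sin²(Δλ/2) = 0.216671.
c = 2·atan2(√a, √(1−a)) = 0.96835 rad → d = 6371·c ≈ 6169.37 km.

6169 km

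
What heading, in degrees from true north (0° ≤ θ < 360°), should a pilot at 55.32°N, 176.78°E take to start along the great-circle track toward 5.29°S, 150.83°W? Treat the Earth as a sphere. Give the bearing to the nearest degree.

Δλ = -150.83 − 176.78 = -327.61°; wrapped into (−180°, 180°]: 32.39°.
θ = atan2( sin Δλ · cos φ₂ , cos φ₁ · sin φ₂ − sin φ₁ · cos φ₂ · cos Δλ )
  = atan2(0.53340, -0.74391) = 144.359° → normalised to [0°, 360°): 144.359°.

144°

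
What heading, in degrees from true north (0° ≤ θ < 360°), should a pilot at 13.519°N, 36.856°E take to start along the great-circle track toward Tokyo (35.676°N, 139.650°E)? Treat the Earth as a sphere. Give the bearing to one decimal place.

Δλ = 139.650 − 36.856 = 102.794°.
θ = atan2( sin Δλ · cos φ₂ , cos φ₁ · sin φ₂ − sin φ₁ · cos φ₂ · cos Δλ )
  = atan2(0.79216, 0.60909) = 52.443° → normalised to [0°, 360°): 52.443°.

52.4°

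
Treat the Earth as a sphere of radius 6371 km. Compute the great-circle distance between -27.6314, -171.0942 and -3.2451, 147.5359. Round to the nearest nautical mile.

2784 nmi

Δλ = 147.5359 − -171.0942 = 318.6301°; wrapped into (−180°, 180°]: -41.3699°.
Δφ = -3.2451 − -27.6314 = 24.3863°.
a = sin²(Δφ/2) + cos φ₁ · cos φ₂ · sin²(Δλ/2) = 0.154972.
c = 2·atan2(√a, √(1−a)) = 0.80923 rad → d = 6371·c ≈ 5155.61 km ≈ 2783.81 nmi.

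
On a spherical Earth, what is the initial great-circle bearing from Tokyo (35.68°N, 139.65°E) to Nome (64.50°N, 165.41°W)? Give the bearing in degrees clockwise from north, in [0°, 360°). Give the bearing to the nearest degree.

31°

Δλ = -165.41 − 139.65 = -305.06°; wrapped into (−180°, 180°]: 54.94°.
θ = atan2( sin Δλ · cos φ₂ , cos φ₁ · sin φ₂ − sin φ₁ · cos φ₂ · cos Δλ )
  = atan2(0.35240, 0.58892) = 30.895° → normalised to [0°, 360°): 30.895°.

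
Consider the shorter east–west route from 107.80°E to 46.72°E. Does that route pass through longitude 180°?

No

Signed shortest Δλ = ((46.72 − 107.80 + 180) mod 360) − 180 = -61.08°.
Going west by 61.08° from +107.80° reaches +46.72° without touching 180°.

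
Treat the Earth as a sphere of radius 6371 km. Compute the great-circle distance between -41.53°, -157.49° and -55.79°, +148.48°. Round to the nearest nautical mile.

Δλ = 148.48 − -157.49 = 305.97°; wrapped into (−180°, 180°]: -54.03°.
Δφ = -55.79 − -41.53 = -14.26°.
a = sin²(Δφ/2) + cos φ₁ · cos φ₂ · sin²(Δλ/2) = 0.102243.
c = 2·atan2(√a, √(1−a)) = 0.65094 rad → d = 6371·c ≈ 4147.15 km ≈ 2239.28 nmi.

2239 nmi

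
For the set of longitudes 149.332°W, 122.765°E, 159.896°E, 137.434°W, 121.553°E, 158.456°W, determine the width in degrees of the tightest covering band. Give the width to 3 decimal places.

101.013°

Sort the longitudes: -158.456°, -149.332°, -137.434°, +121.553°, +122.765°, +159.896°.
Eastward gaps between consecutive values (wrapping around): 9.124°, 11.898°, 258.987°, 1.212°, 37.131°, 41.648°.
Largest gap = 258.987° ⇒ minimal covering band is its complement: 360° − 258.987° = 101.013°.
Band runs from +121.553° eastward to -137.434°, crossing the antimeridian.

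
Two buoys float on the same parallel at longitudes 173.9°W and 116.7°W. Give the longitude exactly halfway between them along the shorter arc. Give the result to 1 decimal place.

Signed shortest Δλ from -173.9° to -116.7° is +57.2°.
Midpoint longitude = -173.9° + (+57.2°)/2 = -173.9° + 28.6° = -145.3°.

145.3°W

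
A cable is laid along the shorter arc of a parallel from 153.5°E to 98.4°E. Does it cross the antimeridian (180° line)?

No

Signed shortest Δλ = ((98.4 − 153.5 + 180) mod 360) − 180 = -55.1°.
Going west by 55.1° from +153.5° reaches +98.4° without touching 180°.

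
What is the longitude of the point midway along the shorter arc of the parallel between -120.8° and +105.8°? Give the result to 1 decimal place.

+172.5°

Signed shortest Δλ from -120.8° to +105.8° is -133.4°.
Midpoint longitude = -120.8° + (-133.4°)/2 = -120.8° − 66.7° = -187.5°.
Normalise into (−180°, 180°]: +172.5°.
(The naïve average (-120.8 + +105.8)/2 = -7.5° is on the wrong side of the globe.)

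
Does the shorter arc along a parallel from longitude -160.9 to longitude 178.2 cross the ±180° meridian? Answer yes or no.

Yes

Naïve |178.2 − -160.9| = 339.1° > 180°, so the shorter arc goes the other way round — across 180°.
Signed shortest Δλ = ((178.2 − -160.9 + 180) mod 360) − 180 = -20.9°.
Going west by 20.9° from -160.9° passes through 180° before reaching +178.2°.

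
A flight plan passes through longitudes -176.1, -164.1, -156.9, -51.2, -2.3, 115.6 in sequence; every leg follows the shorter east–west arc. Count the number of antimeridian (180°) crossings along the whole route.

0

Leg 1: -176.1° → -164.1°, shortest Δλ = 12.0° (east) — does not cross 180°.
Leg 2: -164.1° → -156.9°, shortest Δλ = 7.2° (east) — does not cross 180°.
Leg 3: -156.9° → -51.2°, shortest Δλ = 105.7° (east) — does not cross 180°.
Leg 4: -51.2° → -2.3°, shortest Δλ = 48.9° (east) — does not cross 180°.
Leg 5: -2.3° → +115.6°, shortest Δλ = 117.9° (east) — does not cross 180°.
Total crossings: 0.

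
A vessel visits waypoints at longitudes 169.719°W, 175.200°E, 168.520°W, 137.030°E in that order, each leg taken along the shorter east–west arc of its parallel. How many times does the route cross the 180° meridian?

Leg 1: -169.719° → +175.200°, shortest Δλ = -15.081° (west) — crosses 180°.
Leg 2: +175.200° → -168.520°, shortest Δλ = 16.28° (east) — crosses 180°.
Leg 3: -168.520° → +137.030°, shortest Δλ = -54.45° (west) — crosses 180°.
Total crossings: 3.

3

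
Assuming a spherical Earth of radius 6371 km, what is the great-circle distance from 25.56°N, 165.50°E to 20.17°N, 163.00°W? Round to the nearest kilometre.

3275 km

Δλ = -163.00 − 165.50 = -328.50°; wrapped into (−180°, 180°]: 31.50°.
Δφ = 20.17 − 25.56 = -5.39°.
a = sin²(Δφ/2) + cos φ₁ · cos φ₂ · sin²(Δλ/2) = 0.064604.
c = 2·atan2(√a, √(1−a)) = 0.51398 rad → d = 6371·c ≈ 3274.59 km.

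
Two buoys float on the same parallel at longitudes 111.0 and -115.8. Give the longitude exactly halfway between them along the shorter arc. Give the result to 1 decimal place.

+177.6°

Signed shortest Δλ from +111.0° to -115.8° is +133.2°.
Midpoint longitude = +111.0° + (+133.2°)/2 = +111.0° + 66.6° = +177.6°.
(The naïve average (+111.0 + -115.8)/2 = -2.4° is on the wrong side of the globe.)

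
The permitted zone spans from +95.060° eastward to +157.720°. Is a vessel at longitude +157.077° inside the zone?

Band width going east from +95.060° to +157.720°: ((157.720 − 95.060) mod 360) = 62.660°.
Offset of +157.077° east of the west edge: ((157.077 − 95.060) mod 360) = 62.017°.
62.017° ≤ 62.660° ⇒ inside.

Yes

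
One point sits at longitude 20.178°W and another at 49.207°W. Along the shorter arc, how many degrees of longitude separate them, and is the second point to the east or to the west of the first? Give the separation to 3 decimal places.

Raw difference: -49.207 − -20.178 = -29.029°.
Normalise into (−180°, 180°]: -29.029° stays -29.029°.
Negative ⇒ the second point lies to the west; separation 29.029°.

29.029° west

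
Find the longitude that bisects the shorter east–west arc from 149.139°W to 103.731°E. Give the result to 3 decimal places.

157.296°E

Signed shortest Δλ from -149.139° to +103.731° is -107.130°.
Midpoint longitude = -149.139° + (-107.130°)/2 = -149.139° − 53.565° = -202.704°.
Normalise into (−180°, 180°]: +157.296°.
(The naïve average (-149.139 + +103.731)/2 = -22.704° is on the wrong side of the globe.)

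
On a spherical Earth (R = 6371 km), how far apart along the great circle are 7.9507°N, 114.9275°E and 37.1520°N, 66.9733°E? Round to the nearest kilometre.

Δλ = 66.9733 − 114.9275 = -47.9542°.
Δφ = 37.1520 − 7.9507 = 29.2013°.
a = sin²(Δφ/2) + cos φ₁ · cos φ₂ · sin²(Δλ/2) = 0.193900.
c = 2·atan2(√a, √(1−a)) = 0.91196 rad → d = 6371·c ≈ 5810.08 km.

5810 km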